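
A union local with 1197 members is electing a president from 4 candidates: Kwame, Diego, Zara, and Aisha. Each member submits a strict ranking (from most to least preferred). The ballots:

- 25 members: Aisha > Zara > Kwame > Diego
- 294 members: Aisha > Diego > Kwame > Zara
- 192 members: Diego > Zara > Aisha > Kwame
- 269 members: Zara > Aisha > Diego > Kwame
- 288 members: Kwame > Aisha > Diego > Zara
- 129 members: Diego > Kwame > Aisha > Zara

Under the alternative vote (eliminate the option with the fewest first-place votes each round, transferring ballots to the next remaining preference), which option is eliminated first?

Zara

Round 1: Kwame 288, Diego 321, Zara 269, Aisha 319. Eliminate Zara.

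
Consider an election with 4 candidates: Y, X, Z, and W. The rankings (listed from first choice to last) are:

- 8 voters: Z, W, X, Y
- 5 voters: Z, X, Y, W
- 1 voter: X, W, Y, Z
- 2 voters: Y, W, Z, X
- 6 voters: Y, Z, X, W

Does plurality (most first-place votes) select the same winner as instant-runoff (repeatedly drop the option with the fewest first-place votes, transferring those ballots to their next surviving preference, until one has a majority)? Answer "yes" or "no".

Plurality — first-place votes: Y 8, X 1, Z 13, W 0. Winner: Z.
Instant-runoff — R1 Y 8, X 1, Z 13, W 0 (Z winner). Winner: Z.
The two methods agree.

yes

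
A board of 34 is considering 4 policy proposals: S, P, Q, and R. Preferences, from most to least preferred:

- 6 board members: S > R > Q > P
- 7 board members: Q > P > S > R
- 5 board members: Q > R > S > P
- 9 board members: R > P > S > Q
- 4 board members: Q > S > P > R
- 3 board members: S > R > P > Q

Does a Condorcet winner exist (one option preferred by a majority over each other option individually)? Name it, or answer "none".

S vs P: 18–16 for S.
S vs Q: 18–16 for S.
S vs R: 20–14 for S.
S beats every other option head-to-head.

S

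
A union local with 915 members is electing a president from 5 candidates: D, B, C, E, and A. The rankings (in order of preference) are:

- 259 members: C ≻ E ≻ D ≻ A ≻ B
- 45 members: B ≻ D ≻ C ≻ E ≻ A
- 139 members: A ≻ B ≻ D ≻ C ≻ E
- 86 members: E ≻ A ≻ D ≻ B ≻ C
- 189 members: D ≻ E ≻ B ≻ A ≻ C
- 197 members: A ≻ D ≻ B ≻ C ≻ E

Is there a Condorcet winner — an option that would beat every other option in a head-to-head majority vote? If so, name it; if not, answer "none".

D

D vs B: 731–184 for D.
D vs C: 656–259 for D.
D vs E: 570–345 for D.
D vs A: 493–422 for D.
D beats every other option head-to-head.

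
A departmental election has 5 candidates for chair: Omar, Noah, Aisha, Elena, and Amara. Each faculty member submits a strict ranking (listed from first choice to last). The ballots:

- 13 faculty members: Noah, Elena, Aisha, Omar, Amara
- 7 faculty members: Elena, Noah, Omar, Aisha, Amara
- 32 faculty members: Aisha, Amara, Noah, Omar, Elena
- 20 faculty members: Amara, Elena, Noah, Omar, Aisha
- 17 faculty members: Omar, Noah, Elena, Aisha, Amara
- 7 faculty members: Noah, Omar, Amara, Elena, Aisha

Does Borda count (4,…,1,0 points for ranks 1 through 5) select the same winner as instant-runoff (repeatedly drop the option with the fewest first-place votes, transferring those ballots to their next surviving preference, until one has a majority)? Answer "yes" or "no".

yes

Borda — scores: Omar 168, Noah 256, Aisha 178, Elena 168, Amara 190. Winner: Noah.
Instant-runoff — R1 Omar 17, Noah 20, Aisha 32, Elena 7, Amara 20 (Elena out); R2 Omar 17, Noah 27, Aisha 32, Amara 20 (Omar out); R3 Noah 44, Aisha 32, Amara 20 (Amara out); R4 Noah 64, Aisha 32 (Noah winner). Winner: Noah.
The two methods agree.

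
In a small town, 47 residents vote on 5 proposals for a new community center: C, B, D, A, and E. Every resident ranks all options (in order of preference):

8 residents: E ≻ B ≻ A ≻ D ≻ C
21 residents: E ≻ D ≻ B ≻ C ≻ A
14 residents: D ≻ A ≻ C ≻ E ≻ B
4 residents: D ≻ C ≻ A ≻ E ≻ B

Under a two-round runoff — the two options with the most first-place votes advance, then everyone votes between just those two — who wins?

E

Round 1 first-place votes: C 0, B 0, D 18, A 0, E 29.
E and D advance.
Runoff: E is preferred to D by 29 voters; D by 18.
E wins the runoff.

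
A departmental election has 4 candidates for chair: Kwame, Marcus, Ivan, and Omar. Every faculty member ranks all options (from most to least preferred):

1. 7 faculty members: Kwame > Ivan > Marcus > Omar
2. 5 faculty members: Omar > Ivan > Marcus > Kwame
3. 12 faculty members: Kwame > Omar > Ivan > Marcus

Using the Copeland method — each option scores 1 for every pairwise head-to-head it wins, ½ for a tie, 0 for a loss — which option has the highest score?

Kwame

Kwame: beats Marcus, Ivan, and Omar → score 3.
Marcus: loses to Kwame, Ivan, and Omar → score 0.
Ivan: beats Marcus; loses to Kwame and Omar → score 1.
Omar: beats Marcus and Ivan; loses to Kwame → score 2.
Kwame has the best pairwise record.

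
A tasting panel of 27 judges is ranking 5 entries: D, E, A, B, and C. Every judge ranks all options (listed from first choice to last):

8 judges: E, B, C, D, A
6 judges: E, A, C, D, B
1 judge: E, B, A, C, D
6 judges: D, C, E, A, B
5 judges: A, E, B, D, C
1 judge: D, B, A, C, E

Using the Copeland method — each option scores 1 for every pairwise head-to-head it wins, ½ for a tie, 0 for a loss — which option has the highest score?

D: beats A; loses to E, B, and C → score 1.
E: beats D, A, B, and C → score 4.
A: beats B; loses to D, E, and C → score 1.
B: beats D and C; loses to E and A → score 2.
C: beats D and A; loses to E and B → score 2.
E has the best pairwise record.

E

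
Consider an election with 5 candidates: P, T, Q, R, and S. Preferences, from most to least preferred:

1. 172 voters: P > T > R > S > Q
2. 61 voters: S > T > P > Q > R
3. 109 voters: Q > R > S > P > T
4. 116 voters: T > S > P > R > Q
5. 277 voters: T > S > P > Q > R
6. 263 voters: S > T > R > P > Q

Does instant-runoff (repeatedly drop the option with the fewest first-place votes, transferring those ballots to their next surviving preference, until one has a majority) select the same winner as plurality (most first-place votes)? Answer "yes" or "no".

yes

Instant-runoff — R1 P 172, T 393, Q 109, R 0, S 324 (R out); R2 P 172, T 393, Q 109, S 324 (Q out); R3 P 172, T 393, S 433 (P out); R4 T 565, S 433 (T winner). Winner: T.
Plurality — first-place votes: P 172, T 393, Q 109, R 0, S 324. Winner: T.
The two methods agree.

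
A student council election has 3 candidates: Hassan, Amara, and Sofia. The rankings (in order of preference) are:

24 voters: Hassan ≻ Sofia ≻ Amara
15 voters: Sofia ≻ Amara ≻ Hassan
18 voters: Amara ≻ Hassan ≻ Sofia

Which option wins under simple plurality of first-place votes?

First-place votes: Hassan 24, Amara 18, Sofia 15.
Hassan has the most first-place votes.

Hassan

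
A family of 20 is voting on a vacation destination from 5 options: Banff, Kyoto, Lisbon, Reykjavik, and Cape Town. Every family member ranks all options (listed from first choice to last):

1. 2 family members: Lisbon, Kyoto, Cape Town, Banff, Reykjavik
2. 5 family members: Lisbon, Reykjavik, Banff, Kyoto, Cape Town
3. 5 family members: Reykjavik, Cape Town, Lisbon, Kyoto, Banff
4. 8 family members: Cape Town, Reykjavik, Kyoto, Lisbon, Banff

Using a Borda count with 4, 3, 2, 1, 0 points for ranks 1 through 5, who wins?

Reykjavik

Banff: 2·1 + 5·2 + 5·0 + 8·0 = 12
Kyoto: 2·3 + 5·1 + 5·1 + 8·2 = 32
Lisbon: 2·4 + 5·4 + 5·2 + 8·1 = 46
Reykjavik: 2·0 + 5·3 + 5·4 + 8·3 = 59
Cape Town: 2·2 + 5·0 + 5·3 + 8·4 = 51
Reykjavik has the highest Borda score (59).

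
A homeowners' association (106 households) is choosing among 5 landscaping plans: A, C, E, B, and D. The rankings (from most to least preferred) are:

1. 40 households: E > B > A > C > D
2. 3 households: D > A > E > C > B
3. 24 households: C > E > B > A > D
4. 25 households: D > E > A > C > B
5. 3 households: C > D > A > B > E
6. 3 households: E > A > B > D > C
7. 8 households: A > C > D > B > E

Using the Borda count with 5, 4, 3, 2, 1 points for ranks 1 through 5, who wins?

E

A: 40·3 + 3·4 + 24·2 + 25·3 + 3·3 + 3·4 + 8·5 = 316
C: 40·2 + 3·2 + 24·5 + 25·2 + 3·5 + 3·1 + 8·4 = 306
E: 40·5 + 3·3 + 24·4 + 25·4 + 3·1 + 3·5 + 8·1 = 431
B: 40·4 + 3·1 + 24·3 + 25·1 + 3·2 + 3·3 + 8·2 = 291
D: 40·1 + 3·5 + 24·1 + 25·5 + 3·4 + 3·2 + 8·3 = 246
E has the highest Borda score (431).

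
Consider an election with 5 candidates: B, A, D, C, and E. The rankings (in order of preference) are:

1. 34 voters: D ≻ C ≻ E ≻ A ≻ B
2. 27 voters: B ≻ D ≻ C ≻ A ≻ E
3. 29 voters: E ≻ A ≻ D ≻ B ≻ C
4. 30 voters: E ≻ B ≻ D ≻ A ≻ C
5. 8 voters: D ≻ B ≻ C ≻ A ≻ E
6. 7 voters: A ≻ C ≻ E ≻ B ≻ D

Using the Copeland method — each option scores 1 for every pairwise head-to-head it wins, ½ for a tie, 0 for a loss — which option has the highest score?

D

B: beats C; loses to A, D, and E → score 1.
A: beats B; loses to D, C, and E → score 1.
D: beats B, A, C, and E → score 4.
C: beats A and E; loses to B and D → score 2.
E: beats B and A; loses to D and C → score 2.
D has the best pairwise record.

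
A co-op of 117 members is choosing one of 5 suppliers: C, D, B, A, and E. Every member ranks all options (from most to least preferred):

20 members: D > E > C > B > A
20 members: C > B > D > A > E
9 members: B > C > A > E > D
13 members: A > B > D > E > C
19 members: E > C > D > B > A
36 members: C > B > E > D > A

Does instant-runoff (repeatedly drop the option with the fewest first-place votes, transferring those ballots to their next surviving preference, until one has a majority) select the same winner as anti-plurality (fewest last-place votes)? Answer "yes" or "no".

no

Instant-runoff — R1 C 56, D 20, B 9, A 13, E 19 (B out); R2 C 65, D 20, A 13, E 19 (C winner). Winner: C.
Anti-plurality — last-place votes: C 13, D 9, B 0, A 75, E 20. Winner: B.
The two methods disagree.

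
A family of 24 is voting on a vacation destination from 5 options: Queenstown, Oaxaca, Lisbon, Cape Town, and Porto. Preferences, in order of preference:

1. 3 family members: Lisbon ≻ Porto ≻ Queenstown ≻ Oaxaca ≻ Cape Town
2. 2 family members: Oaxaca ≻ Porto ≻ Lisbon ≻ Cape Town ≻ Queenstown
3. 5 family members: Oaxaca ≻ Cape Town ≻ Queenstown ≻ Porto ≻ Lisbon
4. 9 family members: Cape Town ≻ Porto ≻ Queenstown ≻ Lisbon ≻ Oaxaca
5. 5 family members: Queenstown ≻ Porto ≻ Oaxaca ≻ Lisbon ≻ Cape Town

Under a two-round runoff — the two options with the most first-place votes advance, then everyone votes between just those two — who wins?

Oaxaca

Round 1 first-place votes: Queenstown 5, Oaxaca 7, Lisbon 3, Cape Town 9, Porto 0.
Cape Town and Oaxaca advance.
Runoff: Cape Town is preferred to Oaxaca by 9 voters; Oaxaca by 15.
Oaxaca wins the runoff.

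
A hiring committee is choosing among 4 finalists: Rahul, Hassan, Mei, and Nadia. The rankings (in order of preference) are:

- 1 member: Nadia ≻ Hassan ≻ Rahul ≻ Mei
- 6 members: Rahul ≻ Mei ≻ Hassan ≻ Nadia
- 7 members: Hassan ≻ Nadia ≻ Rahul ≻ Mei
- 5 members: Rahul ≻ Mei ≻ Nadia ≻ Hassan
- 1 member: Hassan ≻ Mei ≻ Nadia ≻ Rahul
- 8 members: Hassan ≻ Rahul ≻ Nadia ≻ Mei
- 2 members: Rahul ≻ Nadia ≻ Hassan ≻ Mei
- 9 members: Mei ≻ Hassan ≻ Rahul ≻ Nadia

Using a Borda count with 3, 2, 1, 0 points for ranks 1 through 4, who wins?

Rahul: 1·1 + 6·3 + 7·1 + 5·3 + 1·0 + 8·2 + 2·3 + 9·1 = 72
Hassan: 1·2 + 6·1 + 7·3 + 5·0 + 1·3 + 8·3 + 2·1 + 9·2 = 76
Mei: 1·0 + 6·2 + 7·0 + 5·2 + 1·2 + 8·0 + 2·0 + 9·3 = 51
Nadia: 1·3 + 6·0 + 7·2 + 5·1 + 1·1 + 8·1 + 2·2 + 9·0 = 35
Hassan has the highest Borda score (76).

Hassan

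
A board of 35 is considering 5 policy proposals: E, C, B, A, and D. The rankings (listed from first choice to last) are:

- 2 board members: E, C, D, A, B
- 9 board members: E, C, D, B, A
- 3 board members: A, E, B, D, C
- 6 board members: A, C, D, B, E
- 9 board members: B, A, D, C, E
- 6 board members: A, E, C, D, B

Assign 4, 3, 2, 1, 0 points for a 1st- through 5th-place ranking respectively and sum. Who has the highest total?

E: 2·4 + 9·4 + 3·3 + 6·0 + 9·0 + 6·3 = 71
C: 2·3 + 9·3 + 3·0 + 6·3 + 9·1 + 6·2 = 72
B: 2·0 + 9·1 + 3·2 + 6·1 + 9·4 + 6·0 = 57
A: 2·1 + 9·0 + 3·4 + 6·4 + 9·3 + 6·4 = 89
D: 2·2 + 9·2 + 3·1 + 6·2 + 9·2 + 6·1 = 61
A has the highest Borda score (89).

A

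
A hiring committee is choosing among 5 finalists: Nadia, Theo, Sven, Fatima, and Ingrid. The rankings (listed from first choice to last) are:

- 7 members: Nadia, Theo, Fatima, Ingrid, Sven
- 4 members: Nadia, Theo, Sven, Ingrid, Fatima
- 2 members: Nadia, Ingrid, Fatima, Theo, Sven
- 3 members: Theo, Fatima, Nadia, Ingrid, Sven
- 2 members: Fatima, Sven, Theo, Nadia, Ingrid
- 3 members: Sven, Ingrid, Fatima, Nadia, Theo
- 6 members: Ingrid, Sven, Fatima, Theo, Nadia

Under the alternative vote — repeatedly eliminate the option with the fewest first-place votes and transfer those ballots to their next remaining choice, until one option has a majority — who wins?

Round 1: Nadia 13, Theo 3, Sven 3, Fatima 2, Ingrid 6. Eliminate Fatima.
Round 2: Nadia 13, Theo 3, Sven 5, Ingrid 6. Eliminate Theo.
Round 3: Nadia 16, Sven 5, Ingrid 6. Nadia has a majority.

Nadia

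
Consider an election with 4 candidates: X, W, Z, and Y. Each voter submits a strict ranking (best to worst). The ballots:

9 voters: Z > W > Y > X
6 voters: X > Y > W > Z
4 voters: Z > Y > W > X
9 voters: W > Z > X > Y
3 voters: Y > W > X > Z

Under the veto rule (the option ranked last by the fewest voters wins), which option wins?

W

Last-place votes: X 13, W 0, Z 9, Y 9.
W is ranked last by the fewest voters, so W wins.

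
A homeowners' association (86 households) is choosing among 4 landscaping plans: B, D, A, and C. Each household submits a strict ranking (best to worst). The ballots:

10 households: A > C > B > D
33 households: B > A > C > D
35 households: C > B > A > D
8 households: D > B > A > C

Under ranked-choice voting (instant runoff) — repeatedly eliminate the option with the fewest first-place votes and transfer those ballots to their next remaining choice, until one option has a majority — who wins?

Round 1: B 33, D 8, A 10, C 35. Eliminate D.
Round 2: B 41, A 10, C 35. Eliminate A.
Round 3: B 41, C 45. C has a majority.

C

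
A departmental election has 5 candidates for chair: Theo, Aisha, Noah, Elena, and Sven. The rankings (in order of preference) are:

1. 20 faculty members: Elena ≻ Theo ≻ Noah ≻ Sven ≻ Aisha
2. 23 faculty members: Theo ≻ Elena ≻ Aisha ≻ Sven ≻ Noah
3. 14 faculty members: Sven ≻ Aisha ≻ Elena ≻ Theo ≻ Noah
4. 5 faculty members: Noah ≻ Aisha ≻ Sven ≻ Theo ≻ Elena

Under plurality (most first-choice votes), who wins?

Theo

First-place votes: Theo 23, Aisha 0, Noah 5, Elena 20, Sven 14.
Theo has the most first-place votes.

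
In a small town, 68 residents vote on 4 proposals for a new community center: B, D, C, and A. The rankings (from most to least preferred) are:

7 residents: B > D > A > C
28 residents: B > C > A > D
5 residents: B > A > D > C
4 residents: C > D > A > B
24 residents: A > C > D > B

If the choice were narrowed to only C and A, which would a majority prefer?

A

Voters preferring C to A: 32; preferring A to C: 36.
A wins the head-to-head.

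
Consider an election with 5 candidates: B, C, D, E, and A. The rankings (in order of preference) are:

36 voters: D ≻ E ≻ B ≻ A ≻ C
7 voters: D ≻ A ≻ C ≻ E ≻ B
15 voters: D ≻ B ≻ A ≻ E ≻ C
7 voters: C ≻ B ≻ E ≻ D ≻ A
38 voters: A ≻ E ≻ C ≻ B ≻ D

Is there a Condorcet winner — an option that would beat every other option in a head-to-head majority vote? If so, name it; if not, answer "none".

D vs B: 58–45 for D.
D vs C: 58–45 for D.
D vs E: 58–45 for D.
D vs A: 65–38 for D.
D beats every other option head-to-head.

D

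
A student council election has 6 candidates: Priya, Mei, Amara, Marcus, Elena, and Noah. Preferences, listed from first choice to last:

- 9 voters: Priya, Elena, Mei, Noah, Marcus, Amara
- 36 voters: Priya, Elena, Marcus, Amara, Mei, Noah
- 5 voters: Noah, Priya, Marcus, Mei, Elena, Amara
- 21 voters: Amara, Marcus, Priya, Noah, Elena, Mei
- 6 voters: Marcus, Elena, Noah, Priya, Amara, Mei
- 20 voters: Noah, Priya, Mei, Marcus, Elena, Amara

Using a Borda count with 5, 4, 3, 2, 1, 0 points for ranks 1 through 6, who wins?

Priya: 9·5 + 36·5 + 5·4 + 21·3 + 6·2 + 20·4 = 400
Mei: 9·3 + 36·1 + 5·2 + 21·0 + 6·0 + 20·3 = 133
Amara: 9·0 + 36·2 + 5·0 + 21·5 + 6·1 + 20·0 = 183
Marcus: 9·1 + 36·3 + 5·3 + 21·4 + 6·5 + 20·2 = 286
Elena: 9·4 + 36·4 + 5·1 + 21·1 + 6·4 + 20·1 = 250
Noah: 9·2 + 36·0 + 5·5 + 21·2 + 6·3 + 20·5 = 203
Priya has the highest Borda score (400).

Priya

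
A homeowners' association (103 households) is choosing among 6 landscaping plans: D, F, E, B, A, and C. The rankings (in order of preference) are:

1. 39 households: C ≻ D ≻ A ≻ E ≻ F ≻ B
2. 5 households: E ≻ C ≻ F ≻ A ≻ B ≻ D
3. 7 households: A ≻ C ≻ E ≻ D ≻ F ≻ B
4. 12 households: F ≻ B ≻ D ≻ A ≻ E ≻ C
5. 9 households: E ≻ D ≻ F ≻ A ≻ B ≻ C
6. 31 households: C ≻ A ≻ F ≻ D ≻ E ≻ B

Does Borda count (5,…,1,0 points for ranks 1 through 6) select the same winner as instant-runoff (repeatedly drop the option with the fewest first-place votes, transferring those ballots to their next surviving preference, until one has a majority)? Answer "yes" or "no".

Borda — scores: D 304, F 241, E 212, B 62, A 328, C 398. Winner: C.
Instant-runoff — R1 D 0, F 12, E 14, B 0, A 7, C 70 (C winner). Winner: C.
The two methods agree.

yes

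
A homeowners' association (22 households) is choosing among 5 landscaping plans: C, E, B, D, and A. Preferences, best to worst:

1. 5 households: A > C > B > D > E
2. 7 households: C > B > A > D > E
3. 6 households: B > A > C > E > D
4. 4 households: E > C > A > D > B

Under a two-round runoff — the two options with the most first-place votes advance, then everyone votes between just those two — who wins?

C

Round 1 first-place votes: C 7, E 4, B 6, D 0, A 5.
C and B advance.
Runoff: C is preferred to B by 16 voters; B by 6.
C wins the runoff.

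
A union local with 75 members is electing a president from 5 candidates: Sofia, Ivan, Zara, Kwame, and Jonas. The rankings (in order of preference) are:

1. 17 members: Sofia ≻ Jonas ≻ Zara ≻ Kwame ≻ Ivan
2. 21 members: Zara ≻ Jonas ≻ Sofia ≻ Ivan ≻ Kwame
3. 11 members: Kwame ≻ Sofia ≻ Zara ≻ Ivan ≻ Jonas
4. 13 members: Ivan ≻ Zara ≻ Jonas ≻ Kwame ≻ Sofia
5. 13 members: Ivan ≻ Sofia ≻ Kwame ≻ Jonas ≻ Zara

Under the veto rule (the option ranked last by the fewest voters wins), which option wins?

Jonas

Last-place votes: Sofia 13, Ivan 17, Zara 13, Kwame 21, Jonas 11.
Jonas is ranked last by the fewest voters, so Jonas wins.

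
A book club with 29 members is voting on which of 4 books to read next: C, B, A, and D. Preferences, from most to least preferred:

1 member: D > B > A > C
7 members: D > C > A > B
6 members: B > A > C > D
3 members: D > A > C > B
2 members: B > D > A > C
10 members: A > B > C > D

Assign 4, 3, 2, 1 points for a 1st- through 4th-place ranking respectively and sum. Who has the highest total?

A

C: 1·1 + 7·3 + 6·2 + 3·2 + 2·1 + 10·2 = 62
B: 1·3 + 7·1 + 6·4 + 3·1 + 2·4 + 10·3 = 75
A: 1·2 + 7·2 + 6·3 + 3·3 + 2·2 + 10·4 = 87
D: 1·4 + 7·4 + 6·1 + 3·4 + 2·3 + 10·1 = 66
A has the highest Borda score (87).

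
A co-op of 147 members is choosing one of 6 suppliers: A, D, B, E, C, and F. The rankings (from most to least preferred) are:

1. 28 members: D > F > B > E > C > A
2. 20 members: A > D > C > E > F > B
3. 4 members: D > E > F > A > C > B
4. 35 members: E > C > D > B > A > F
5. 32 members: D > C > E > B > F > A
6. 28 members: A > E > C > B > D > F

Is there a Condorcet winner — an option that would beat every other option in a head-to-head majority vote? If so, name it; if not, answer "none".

D vs A: 99–48 for D.
D vs B: 119–28 for D.
D vs E: 84–63 for D.
D vs C: 84–63 for D.
D vs F: 147–0 for D.
D beats every other option head-to-head.

D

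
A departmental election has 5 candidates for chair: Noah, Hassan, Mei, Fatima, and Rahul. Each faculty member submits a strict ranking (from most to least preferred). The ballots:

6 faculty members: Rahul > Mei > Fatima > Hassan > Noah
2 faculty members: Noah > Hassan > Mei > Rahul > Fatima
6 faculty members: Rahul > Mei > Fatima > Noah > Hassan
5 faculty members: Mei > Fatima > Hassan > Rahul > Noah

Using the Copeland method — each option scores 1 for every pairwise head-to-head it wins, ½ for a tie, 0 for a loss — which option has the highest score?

Noah: loses to Hassan, Mei, Fatima, and Rahul → score 0.
Hassan: beats Noah; loses to Mei, Fatima, and Rahul → score 1.
Mei: beats Noah, Hassan, and Fatima; loses to Rahul → score 3.
Fatima: beats Noah and Hassan; loses to Mei and Rahul → score 2.
Rahul: beats Noah, Hassan, Mei, and Fatima → score 4.
Rahul has the best pairwise record.

Rahul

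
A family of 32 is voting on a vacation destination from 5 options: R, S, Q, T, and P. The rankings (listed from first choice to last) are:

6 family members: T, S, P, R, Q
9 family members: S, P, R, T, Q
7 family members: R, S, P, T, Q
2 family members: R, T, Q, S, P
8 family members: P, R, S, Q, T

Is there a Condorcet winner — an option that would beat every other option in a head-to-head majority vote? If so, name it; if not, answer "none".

none

Checking pairwise contests:
P beats R 23–9.
R beats S 17–15.
R beats Q 32–0.
R beats T 26–6.
S beats P 24–8.
Every option loses at least one head-to-head, so there is no Condorcet winner.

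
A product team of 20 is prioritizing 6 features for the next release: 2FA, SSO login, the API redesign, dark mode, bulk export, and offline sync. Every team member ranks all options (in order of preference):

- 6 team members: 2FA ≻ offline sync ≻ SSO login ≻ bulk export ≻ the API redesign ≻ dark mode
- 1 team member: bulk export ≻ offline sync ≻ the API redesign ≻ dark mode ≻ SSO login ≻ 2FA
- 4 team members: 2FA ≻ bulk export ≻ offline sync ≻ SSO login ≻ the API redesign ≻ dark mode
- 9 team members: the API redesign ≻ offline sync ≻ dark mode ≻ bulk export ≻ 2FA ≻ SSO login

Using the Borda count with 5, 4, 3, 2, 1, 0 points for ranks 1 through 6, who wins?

offline sync

2FA: 6·5 + 1·0 + 4·5 + 9·1 = 59
SSO login: 6·3 + 1·1 + 4·2 + 9·0 = 27
the API redesign: 6·1 + 1·3 + 4·1 + 9·5 = 58
dark mode: 6·0 + 1·2 + 4·0 + 9·3 = 29
bulk export: 6·2 + 1·5 + 4·4 + 9·2 = 51
offline sync: 6·4 + 1·4 + 4·3 + 9·4 = 76
offline sync has the highest Borda score (76).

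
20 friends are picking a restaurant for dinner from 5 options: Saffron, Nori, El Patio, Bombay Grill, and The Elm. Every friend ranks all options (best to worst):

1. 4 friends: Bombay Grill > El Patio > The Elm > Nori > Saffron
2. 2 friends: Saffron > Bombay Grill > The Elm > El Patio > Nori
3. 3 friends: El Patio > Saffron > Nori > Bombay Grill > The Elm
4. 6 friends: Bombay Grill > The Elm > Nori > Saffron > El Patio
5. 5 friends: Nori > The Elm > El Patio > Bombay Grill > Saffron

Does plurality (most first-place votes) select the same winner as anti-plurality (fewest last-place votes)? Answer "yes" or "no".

yes

Plurality — first-place votes: Saffron 2, Nori 5, El Patio 3, Bombay Grill 10, The Elm 0. Winner: Bombay Grill.
Anti-plurality — last-place votes: Saffron 9, Nori 2, El Patio 6, Bombay Grill 0, The Elm 3. Winner: Bombay Grill.
The two methods agree.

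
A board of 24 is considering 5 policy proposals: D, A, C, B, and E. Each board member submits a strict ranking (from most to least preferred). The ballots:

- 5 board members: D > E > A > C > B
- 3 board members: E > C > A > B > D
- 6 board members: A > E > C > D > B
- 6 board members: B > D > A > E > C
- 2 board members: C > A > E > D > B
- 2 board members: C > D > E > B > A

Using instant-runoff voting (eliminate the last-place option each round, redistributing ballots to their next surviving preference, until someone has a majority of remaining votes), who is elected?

A

Round 1: D 5, A 6, C 4, B 6, E 3. Eliminate E.
Round 2: D 5, A 6, C 7, B 6. Eliminate D.
Round 3: A 11, C 7, B 6. Eliminate B.
Round 4: A 17, C 7. A has a majority.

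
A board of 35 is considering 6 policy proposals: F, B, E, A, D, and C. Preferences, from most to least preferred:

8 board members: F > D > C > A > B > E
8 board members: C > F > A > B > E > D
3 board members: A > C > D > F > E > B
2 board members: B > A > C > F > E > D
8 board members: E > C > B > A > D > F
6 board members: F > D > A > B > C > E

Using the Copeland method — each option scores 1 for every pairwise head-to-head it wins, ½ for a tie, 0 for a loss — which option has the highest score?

F: beats B, E, A, and D; loses to C → score 4.
B: beats E and D; loses to F, A, and C → score 2.
E: beats D; loses to F, B, A, and C → score 1.
A: beats B, E, and D; loses to F and C → score 3.
D: loses to F, B, E, A, and C → score 0.
C: beats F, B, E, A, and D → score 5.
C has the best pairwise record.

C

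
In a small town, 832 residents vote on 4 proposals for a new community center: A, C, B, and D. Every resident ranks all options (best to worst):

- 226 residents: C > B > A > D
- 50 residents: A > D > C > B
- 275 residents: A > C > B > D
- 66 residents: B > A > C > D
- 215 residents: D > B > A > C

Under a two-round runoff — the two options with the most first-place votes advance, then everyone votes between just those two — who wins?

Round 1 first-place votes: A 325, C 226, B 66, D 215.
A and C advance.
Runoff: A is preferred to C by 606 voters; C by 226.
A wins the runoff.

A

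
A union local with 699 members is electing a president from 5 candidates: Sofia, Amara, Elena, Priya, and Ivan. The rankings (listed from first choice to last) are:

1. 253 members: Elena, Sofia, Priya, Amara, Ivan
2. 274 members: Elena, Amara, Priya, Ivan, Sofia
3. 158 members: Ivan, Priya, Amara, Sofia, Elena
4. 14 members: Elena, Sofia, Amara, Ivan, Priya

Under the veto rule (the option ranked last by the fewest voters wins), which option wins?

Last-place votes: Sofia 274, Amara 0, Elena 158, Priya 14, Ivan 253.
Amara is ranked last by the fewest voters, so Amara wins.

Amara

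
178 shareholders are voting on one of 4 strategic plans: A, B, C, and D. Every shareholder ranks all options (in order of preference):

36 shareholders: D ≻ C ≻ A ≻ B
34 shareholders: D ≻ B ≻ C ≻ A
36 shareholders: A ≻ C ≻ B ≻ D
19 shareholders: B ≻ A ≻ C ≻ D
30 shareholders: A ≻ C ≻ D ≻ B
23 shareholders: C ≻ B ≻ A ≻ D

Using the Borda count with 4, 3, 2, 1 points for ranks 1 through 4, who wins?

C

A: 36·2 + 34·1 + 36·4 + 19·3 + 30·4 + 23·2 = 473
B: 36·1 + 34·3 + 36·2 + 19·4 + 30·1 + 23·3 = 385
C: 36·3 + 34·2 + 36·3 + 19·2 + 30·3 + 23·4 = 504
D: 36·4 + 34·4 + 36·1 + 19·1 + 30·2 + 23·1 = 418
C has the highest Borda score (504).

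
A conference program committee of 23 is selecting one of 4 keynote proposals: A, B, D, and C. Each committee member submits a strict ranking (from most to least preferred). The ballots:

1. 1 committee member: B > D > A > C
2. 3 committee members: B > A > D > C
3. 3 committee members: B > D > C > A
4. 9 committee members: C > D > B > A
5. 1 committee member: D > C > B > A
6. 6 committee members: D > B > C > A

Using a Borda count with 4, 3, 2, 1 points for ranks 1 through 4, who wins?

D

A: 1·2 + 3·3 + 3·1 + 9·1 + 1·1 + 6·1 = 30
B: 1·4 + 3·4 + 3·4 + 9·2 + 1·2 + 6·3 = 66
D: 1·3 + 3·2 + 3·3 + 9·3 + 1·4 + 6·4 = 73
C: 1·1 + 3·1 + 3·2 + 9·4 + 1·3 + 6·2 = 61
D has the highest Borda score (73).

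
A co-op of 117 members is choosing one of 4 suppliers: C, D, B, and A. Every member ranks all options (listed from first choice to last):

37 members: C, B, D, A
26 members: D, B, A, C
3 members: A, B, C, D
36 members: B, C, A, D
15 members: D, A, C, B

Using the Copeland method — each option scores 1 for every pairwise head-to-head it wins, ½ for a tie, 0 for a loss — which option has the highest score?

C: beats D and A; loses to B → score 2.
D: beats A; loses to C and B → score 1.
B: beats C, D, and A → score 3.
A: loses to C, D, and B → score 0.
B has the best pairwise record.

B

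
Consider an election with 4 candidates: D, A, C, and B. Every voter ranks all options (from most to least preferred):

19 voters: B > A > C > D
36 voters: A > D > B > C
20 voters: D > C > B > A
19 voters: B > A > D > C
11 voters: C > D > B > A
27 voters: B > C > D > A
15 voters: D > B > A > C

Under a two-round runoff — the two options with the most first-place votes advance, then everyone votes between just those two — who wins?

Round 1 first-place votes: D 35, A 36, C 11, B 65.
B and A advance.
Runoff: B is preferred to A by 111 voters; A by 36.
B wins the runoff.

B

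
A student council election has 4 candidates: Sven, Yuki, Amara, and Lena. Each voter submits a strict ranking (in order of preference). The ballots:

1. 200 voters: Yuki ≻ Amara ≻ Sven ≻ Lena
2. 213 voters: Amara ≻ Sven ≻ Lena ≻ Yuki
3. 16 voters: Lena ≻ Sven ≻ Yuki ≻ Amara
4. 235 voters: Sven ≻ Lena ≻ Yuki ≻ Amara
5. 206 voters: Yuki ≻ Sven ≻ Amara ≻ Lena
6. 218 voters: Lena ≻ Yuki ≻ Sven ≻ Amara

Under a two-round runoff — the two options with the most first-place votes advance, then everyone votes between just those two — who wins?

Round 1 first-place votes: Sven 235, Yuki 406, Amara 213, Lena 234.
Yuki and Sven advance.
Runoff: Yuki is preferred to Sven by 624 voters; Sven by 464.
Yuki wins the runoff.

Yuki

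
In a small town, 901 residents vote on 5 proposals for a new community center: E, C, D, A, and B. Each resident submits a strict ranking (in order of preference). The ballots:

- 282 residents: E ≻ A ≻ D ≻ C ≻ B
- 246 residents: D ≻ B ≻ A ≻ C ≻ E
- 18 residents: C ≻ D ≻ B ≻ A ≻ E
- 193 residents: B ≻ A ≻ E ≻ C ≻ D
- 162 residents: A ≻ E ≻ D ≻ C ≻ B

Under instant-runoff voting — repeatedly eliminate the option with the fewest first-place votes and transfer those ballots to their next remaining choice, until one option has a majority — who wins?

E

Round 1: E 282, C 18, D 246, A 162, B 193. Eliminate C.
Round 2: E 282, D 264, A 162, B 193. Eliminate A.
Round 3: E 444, D 264, B 193. Eliminate B.
Round 4: E 637, D 264. E has a majority.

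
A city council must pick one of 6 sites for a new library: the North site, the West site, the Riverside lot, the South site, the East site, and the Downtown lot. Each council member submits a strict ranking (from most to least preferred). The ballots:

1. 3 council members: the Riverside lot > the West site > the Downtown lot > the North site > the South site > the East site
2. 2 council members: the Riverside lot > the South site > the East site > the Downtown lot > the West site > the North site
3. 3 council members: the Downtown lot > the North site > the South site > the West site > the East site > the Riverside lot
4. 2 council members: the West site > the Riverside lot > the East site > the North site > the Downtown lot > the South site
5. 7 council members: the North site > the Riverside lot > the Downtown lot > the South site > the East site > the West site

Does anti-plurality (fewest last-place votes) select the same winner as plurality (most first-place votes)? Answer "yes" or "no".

Anti-plurality — last-place votes: the North site 2, the West site 7, the Riverside lot 3, the South site 2, the East site 3, the Downtown lot 0. Winner: the Downtown lot.
Plurality — first-place votes: the North site 7, the West site 2, the Riverside lot 5, the South site 0, the East site 0, the Downtown lot 3. Winner: the North site.
The two methods disagree.

no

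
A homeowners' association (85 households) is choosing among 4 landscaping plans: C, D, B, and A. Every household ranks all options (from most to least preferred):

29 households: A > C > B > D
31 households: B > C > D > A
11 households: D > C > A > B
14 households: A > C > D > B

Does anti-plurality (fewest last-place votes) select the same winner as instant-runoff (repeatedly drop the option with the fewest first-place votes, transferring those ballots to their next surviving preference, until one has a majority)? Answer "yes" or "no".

no

Anti-plurality — last-place votes: C 0, D 29, B 25, A 31. Winner: C.
Instant-runoff — R1 C 0, D 11, B 31, A 43 (A winner). Winner: A.
The two methods disagree.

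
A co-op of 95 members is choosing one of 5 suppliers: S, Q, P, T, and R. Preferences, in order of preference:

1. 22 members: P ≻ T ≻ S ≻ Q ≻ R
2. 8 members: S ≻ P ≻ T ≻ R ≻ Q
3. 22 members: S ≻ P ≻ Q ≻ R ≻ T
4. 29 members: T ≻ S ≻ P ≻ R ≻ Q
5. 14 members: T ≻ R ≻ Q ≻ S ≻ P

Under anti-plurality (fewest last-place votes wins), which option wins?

Last-place votes: S 0, Q 37, P 14, T 22, R 22.
S is ranked last by the fewest voters, so S wins.

S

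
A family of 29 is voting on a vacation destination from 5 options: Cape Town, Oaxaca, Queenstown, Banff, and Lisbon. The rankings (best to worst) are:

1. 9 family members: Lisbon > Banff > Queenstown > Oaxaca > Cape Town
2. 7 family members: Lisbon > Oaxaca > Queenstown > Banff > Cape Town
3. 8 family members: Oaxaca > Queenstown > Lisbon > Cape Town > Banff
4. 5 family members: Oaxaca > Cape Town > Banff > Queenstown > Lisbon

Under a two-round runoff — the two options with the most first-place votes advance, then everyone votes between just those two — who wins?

Round 1 first-place votes: Cape Town 0, Oaxaca 13, Queenstown 0, Banff 0, Lisbon 16.
Lisbon and Oaxaca advance.
Runoff: Lisbon is preferred to Oaxaca by 16 voters; Oaxaca by 13.
Lisbon wins the runoff.

Lisbon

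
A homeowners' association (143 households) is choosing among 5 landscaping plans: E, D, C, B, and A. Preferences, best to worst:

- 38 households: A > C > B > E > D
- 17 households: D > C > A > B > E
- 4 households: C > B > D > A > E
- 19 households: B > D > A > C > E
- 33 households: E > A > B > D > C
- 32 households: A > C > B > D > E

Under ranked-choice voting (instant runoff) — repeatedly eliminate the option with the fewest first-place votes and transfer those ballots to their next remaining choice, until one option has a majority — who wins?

A

Round 1: E 33, D 17, C 4, B 19, A 70. Eliminate C.
Round 2: E 33, D 17, B 23, A 70. Eliminate D.
Round 3: E 33, B 23, A 87. A has a majority.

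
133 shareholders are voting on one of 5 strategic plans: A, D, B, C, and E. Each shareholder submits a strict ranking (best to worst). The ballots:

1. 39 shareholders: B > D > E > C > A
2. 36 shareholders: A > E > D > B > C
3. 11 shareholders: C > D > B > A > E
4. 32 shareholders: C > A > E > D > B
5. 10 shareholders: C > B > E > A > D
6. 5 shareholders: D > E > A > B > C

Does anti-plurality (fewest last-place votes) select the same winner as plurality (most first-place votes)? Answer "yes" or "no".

no

Anti-plurality — last-place votes: A 39, D 10, B 32, C 41, E 11. Winner: D.
Plurality — first-place votes: A 36, D 5, B 39, C 53, E 0. Winner: C.
The two methods disagree.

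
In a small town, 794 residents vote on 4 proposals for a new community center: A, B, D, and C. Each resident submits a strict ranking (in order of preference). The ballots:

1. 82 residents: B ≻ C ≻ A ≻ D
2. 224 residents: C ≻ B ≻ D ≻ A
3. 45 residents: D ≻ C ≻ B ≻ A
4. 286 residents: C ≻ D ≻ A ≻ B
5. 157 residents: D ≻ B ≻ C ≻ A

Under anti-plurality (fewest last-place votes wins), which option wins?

C

Last-place votes: A 426, B 286, D 82, C 0.
C is ranked last by the fewest voters, so C wins.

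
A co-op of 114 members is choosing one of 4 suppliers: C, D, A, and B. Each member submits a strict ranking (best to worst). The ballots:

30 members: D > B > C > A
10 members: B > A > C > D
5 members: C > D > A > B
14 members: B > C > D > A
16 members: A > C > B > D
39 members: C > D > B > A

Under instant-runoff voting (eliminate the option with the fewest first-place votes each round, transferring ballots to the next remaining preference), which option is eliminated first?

A

Round 1: C 44, D 30, A 16, B 24. Eliminate A.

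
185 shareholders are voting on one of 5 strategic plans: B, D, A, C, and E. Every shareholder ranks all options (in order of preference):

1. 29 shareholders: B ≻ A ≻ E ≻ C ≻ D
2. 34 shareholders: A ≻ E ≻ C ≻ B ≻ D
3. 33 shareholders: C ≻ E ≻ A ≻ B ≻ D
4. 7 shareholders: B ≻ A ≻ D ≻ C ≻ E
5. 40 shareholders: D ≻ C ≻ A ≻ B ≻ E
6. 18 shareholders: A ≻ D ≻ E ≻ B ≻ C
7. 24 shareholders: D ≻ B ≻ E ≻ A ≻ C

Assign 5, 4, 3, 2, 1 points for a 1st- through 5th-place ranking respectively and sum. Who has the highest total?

B: 29·5 + 34·2 + 33·2 + 7·5 + 40·2 + 18·2 + 24·4 = 526
D: 29·1 + 34·1 + 33·1 + 7·3 + 40·5 + 18·4 + 24·5 = 509
A: 29·4 + 34·5 + 33·3 + 7·4 + 40·3 + 18·5 + 24·2 = 671
C: 29·2 + 34·3 + 33·5 + 7·2 + 40·4 + 18·1 + 24·1 = 541
E: 29·3 + 34·4 + 33·4 + 7·1 + 40·1 + 18·3 + 24·3 = 528
A has the highest Borda score (671).

A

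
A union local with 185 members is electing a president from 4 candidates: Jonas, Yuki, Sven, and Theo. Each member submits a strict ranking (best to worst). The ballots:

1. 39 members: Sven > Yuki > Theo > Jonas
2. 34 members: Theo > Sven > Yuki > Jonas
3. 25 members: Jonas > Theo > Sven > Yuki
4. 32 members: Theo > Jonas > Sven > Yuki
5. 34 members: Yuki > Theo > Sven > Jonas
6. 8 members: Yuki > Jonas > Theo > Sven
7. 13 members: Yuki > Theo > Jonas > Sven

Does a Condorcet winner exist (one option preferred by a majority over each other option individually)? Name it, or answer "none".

none

Checking pairwise contests:
Yuki beats Jonas 128–57.
Sven beats Yuki 130–55.
Theo beats Sven 146–39.
Yuki beats Theo 94–91.
Every option loses at least one head-to-head, so there is no Condorcet winner.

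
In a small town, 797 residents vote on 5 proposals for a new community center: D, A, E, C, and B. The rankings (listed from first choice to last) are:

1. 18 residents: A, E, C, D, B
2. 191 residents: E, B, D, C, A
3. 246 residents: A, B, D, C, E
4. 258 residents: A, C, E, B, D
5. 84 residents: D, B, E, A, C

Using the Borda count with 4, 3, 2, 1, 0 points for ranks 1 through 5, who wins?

A

D: 18·1 + 191·2 + 246·2 + 258·0 + 84·4 = 1228
A: 18·4 + 191·0 + 246·4 + 258·4 + 84·1 = 2172
E: 18·3 + 191·4 + 246·0 + 258·2 + 84·2 = 1502
C: 18·2 + 191·1 + 246·1 + 258·3 + 84·0 = 1247
B: 18·0 + 191·3 + 246·3 + 258·1 + 84·3 = 1821
A has the highest Borda score (2172).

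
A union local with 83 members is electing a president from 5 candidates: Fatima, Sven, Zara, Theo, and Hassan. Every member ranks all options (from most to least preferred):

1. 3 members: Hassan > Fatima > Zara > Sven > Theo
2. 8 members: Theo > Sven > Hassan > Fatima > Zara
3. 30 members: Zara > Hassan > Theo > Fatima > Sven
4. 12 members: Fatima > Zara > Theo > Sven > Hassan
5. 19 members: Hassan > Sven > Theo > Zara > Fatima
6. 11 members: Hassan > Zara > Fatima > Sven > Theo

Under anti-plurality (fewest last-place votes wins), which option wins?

Zara

Last-place votes: Fatima 19, Sven 30, Zara 8, Theo 14, Hassan 12.
Zara is ranked last by the fewest voters, so Zara wins.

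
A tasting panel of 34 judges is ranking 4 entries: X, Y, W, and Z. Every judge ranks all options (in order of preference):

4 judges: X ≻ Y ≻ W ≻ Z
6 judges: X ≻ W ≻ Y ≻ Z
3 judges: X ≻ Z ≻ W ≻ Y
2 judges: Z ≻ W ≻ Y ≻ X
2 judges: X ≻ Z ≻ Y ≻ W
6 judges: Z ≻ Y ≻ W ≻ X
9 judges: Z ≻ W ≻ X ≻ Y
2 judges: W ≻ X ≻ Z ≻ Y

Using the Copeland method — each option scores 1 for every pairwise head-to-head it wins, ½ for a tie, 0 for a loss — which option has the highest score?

X: beats Y; ties Z; loses to W → score 1.5.
Y: loses to X, W, and Z → score 0.
W: beats X and Y; loses to Z → score 2.
Z: beats Y and W; ties X → score 2.5.
Z has the best pairwise record.

Z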